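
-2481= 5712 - 8193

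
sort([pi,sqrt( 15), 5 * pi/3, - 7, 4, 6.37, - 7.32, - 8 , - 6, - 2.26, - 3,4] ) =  [ - 8, - 7.32,-7, - 6,- 3,- 2.26,  pi, sqrt( 15) , 4,4,5* pi/3,6.37 ]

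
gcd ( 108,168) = 12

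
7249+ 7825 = 15074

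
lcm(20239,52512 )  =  1942944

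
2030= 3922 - 1892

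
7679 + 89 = 7768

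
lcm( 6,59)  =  354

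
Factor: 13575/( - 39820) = -2^(-2 ) * 3^1*5^1*11^( - 1) = -  15/44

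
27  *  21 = 567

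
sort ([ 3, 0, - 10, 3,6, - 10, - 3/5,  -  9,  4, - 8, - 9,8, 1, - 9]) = [ - 10, - 10,  -  9, - 9, - 9, - 8, - 3/5,  0, 1, 3 , 3,4, 6 , 8]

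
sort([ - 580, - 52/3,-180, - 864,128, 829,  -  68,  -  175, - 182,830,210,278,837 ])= [-864,-580,  -  182, - 180, - 175, - 68,  -  52/3  ,  128,210,278,829,830,837] 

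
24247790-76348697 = - 52100907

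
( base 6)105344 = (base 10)8992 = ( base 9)13301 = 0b10001100100000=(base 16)2320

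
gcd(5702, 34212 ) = 5702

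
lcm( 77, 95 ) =7315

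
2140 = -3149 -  -5289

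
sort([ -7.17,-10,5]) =[-10,-7.17,5] 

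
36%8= 4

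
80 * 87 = 6960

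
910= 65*14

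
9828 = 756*13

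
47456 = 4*11864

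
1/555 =1/555 = 0.00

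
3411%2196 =1215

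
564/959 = 564/959 = 0.59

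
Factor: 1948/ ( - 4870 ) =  - 2^1*5^( - 1) = - 2/5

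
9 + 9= 18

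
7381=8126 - 745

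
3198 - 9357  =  -6159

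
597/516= 199/172=1.16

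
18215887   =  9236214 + 8979673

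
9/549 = 1/61 = 0.02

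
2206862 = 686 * 3217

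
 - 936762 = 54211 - 990973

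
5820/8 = 727 + 1/2  =  727.50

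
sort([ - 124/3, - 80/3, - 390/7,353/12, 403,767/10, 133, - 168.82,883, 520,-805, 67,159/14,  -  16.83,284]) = [ - 805, - 168.82,-390/7 ,-124/3 , - 80/3,-16.83  ,  159/14, 353/12, 67, 767/10,133 , 284,403,520,883]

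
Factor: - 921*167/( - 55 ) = 3^1*5^( - 1 )*11^(-1 )*167^1*307^1 = 153807/55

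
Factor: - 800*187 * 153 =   -  22888800 = - 2^5*3^2*5^2 * 11^1*17^2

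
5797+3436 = 9233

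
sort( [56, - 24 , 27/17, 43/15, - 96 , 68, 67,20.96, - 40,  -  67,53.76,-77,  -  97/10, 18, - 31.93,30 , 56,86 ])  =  [ - 96, - 77, - 67, - 40, - 31.93,-24,-97/10, 27/17, 43/15,18,20.96 , 30 , 53.76,56,  56,67,68,  86 ]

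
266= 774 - 508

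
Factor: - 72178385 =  - 5^1*31^1 * 73^1*6379^1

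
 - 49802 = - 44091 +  - 5711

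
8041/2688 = 2+2665/2688 = 2.99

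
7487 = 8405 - 918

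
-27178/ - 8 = 3397 + 1/4= 3397.25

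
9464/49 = 1352/7 = 193.14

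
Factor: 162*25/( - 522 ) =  - 3^2*5^2*29^( - 1 ) = -  225/29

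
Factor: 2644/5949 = 4/9 = 2^2*3^( - 2)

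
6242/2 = 3121=3121.00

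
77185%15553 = 14973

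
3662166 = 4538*807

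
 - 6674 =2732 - 9406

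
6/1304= 3/652 =0.00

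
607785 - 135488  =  472297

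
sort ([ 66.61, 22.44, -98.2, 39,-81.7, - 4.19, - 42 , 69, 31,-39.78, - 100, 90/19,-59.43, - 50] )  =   [ - 100 , -98.2,  -  81.7, - 59.43, - 50, - 42,-39.78, - 4.19,90/19 , 22.44,  31, 39, 66.61,69] 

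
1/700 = 1/700= 0.00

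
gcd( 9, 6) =3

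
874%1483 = 874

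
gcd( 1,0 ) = 1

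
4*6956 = 27824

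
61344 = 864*71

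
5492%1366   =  28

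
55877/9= 6208 +5/9 = 6208.56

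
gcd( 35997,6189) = 3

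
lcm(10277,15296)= 657728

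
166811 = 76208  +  90603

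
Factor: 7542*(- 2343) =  - 2^1*3^3*11^1*71^1*419^1= - 17670906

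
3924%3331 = 593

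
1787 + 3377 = 5164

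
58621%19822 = 18977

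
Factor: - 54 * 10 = - 2^2 * 3^3*5^1= - 540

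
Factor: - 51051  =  -3^1 * 7^1*11^1*13^1*17^1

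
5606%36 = 26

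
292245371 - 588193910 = - 295948539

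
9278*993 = 9213054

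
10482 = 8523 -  - 1959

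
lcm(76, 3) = 228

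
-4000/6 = -2000/3 =- 666.67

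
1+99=100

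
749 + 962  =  1711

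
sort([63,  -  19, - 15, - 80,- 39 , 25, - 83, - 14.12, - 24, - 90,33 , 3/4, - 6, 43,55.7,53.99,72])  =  [-90,-83,  -  80, -39, - 24, -19, - 15,  -  14.12, - 6, 3/4, 25, 33,43,53.99,55.7, 63,72]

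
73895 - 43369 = 30526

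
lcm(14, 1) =14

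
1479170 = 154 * 9605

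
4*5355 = 21420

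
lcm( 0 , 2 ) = 0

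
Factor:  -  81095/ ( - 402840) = 16219/80568 = 2^(-3)*3^ ( - 3)*7^2*331^1*373^ (- 1) 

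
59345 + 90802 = 150147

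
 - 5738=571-6309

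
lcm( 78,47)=3666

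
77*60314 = 4644178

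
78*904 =70512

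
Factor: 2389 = 2389^1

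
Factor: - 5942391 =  - 3^1*7^1*13^1*21767^1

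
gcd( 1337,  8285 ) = 1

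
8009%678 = 551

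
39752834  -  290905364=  - 251152530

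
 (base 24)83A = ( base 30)56A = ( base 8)11122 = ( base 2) 1001001010010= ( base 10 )4690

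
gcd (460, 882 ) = 2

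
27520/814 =13760/407 = 33.81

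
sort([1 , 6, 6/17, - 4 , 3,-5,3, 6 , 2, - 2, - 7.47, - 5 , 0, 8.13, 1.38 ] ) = [-7.47, - 5, - 5,-4, - 2,0, 6/17,  1, 1.38 , 2,3, 3,6,6, 8.13 ]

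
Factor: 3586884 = 2^2 * 3^1*7^1*42701^1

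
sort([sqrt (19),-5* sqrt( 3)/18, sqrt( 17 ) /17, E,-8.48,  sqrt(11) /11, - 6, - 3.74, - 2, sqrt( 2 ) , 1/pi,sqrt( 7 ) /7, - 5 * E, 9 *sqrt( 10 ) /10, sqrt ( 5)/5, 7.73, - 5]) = [ - 5*  E, - 8.48, - 6, - 5,-3.74,- 2, - 5 *sqrt( 3)/18, sqrt ( 17 )/17, sqrt ( 11) /11, 1/pi, sqrt( 7 ) /7,  sqrt(5 )/5, sqrt( 2 ), E,9*sqrt( 10 ) /10, sqrt( 19),7.73 ] 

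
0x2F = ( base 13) 38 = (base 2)101111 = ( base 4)233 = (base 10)47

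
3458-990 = 2468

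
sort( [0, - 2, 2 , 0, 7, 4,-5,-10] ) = [ - 10, - 5 , - 2, 0,0, 2, 4, 7] 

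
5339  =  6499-1160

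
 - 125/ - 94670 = 25/18934 = 0.00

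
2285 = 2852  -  567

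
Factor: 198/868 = 2^ (- 1 )*3^2*7^( - 1)*11^1*31^( - 1 ) = 99/434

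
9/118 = 9/118 = 0.08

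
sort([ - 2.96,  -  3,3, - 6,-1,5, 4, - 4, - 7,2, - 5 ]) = [ - 7,  -  6,-5, - 4,- 3, - 2.96, - 1, 2,3,4,5 ] 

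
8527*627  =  5346429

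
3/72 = 1/24 = 0.04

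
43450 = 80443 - 36993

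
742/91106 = 371/45553= 0.01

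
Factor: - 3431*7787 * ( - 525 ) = 14026528425  =  3^1*5^2* 7^1*13^1*47^1* 73^1*599^1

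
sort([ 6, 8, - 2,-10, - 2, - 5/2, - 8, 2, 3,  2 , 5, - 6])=[ - 10,-8, -6, - 5/2 ,- 2, - 2,2,2,3 , 5 , 6, 8]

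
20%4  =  0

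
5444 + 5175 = 10619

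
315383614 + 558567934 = 873951548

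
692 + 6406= 7098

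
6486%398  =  118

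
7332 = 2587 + 4745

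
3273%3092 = 181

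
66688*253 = 16872064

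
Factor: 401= 401^1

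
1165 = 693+472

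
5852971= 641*9131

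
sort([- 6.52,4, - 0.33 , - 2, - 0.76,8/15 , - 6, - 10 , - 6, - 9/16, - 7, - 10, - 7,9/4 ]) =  [ - 10, -10, - 7,- 7, - 6.52, - 6,- 6,- 2, - 0.76 ,-9/16, - 0.33,8/15,9/4,4]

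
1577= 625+952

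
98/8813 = 14/1259 = 0.01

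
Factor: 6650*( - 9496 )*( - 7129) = 2^4*5^2*7^1*19^1*1187^1*7129^1 =450184943600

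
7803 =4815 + 2988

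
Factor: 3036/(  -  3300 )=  - 23/25= - 5^( - 2)*23^1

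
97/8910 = 97/8910 =0.01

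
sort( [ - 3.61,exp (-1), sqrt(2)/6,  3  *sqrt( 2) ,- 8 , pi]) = [ - 8 ,- 3.61,sqrt(2 )/6,exp (-1),pi,3 * sqrt(2)] 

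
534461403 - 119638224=414823179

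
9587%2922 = 821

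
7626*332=2531832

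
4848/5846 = 2424/2923 =0.83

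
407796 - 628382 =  - 220586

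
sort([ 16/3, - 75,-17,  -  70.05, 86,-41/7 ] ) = [-75 , - 70.05,- 17, - 41/7,16/3,86 ]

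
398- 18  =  380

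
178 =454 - 276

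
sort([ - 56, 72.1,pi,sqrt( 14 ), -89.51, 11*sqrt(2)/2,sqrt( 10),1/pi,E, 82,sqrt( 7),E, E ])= [ - 89.51,  -  56,1/pi, sqrt(7),E, E , E,  pi,sqrt( 10 ) , sqrt( 14 ),11*sqrt(2 ) /2,72.1,82]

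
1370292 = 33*41524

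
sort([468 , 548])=[468,  548]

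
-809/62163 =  - 809/62163= -0.01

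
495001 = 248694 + 246307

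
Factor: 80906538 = 2^1 * 3^1*  13484423^1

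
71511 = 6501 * 11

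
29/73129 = 29/73129 = 0.00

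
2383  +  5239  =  7622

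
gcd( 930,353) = 1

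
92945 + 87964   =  180909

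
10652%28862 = 10652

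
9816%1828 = 676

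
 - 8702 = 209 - 8911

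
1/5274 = 1/5274  =  0.00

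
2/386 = 1/193  =  0.01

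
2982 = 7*426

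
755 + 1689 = 2444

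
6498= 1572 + 4926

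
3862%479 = 30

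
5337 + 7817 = 13154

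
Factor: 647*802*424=2^4*53^1*401^1*647^1=220011056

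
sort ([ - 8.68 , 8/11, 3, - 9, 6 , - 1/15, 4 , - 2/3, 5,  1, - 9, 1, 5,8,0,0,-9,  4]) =[ - 9, - 9, - 9, - 8.68, -2/3, - 1/15, 0, 0, 8/11,1, 1, 3, 4,4 , 5,5  ,  6,8 ] 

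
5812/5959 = 5812/5959= 0.98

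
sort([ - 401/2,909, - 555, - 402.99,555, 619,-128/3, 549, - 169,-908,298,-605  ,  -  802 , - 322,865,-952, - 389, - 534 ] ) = [ - 952, - 908, - 802, - 605 , - 555,-534, - 402.99, -389, - 322, - 401/2, - 169,-128/3, 298,  549, 555, 619,865, 909] 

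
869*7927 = 6888563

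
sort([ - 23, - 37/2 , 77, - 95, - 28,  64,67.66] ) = [ - 95, - 28, - 23, - 37/2,64 , 67.66,77]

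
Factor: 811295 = 5^1*211^1*769^1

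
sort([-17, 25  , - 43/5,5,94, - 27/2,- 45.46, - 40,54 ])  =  [ - 45.46,- 40, - 17, -27/2, -43/5,5,25, 54, 94 ] 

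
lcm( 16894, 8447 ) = 16894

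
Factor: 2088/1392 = 2^( - 1)*3^1 = 3/2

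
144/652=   36/163=0.22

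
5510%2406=698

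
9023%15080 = 9023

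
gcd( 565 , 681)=1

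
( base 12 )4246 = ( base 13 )33C0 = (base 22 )elg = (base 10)7254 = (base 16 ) 1c56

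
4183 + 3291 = 7474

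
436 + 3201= 3637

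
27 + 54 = 81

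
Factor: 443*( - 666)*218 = -2^2*3^2*37^1*109^1*443^1=-  64318284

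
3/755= 3/755 = 0.00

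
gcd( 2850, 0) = 2850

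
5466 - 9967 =  -  4501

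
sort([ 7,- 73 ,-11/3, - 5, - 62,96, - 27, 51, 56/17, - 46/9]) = [ - 73, - 62, - 27, - 46/9 ,-5, - 11/3,56/17,7,51,96] 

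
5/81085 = 1/16217 = 0.00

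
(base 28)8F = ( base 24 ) 9n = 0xef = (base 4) 3233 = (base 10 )239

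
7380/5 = 1476 = 1476.00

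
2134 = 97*22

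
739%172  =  51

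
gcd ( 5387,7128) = 1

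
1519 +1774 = 3293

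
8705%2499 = 1208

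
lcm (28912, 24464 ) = 318032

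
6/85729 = 6/85729 = 0.00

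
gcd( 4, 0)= 4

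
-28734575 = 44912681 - 73647256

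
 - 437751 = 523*( - 837 )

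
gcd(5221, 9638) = 1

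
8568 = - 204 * ( - 42) 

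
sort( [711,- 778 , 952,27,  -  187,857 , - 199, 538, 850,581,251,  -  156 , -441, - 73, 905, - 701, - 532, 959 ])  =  [ - 778,-701, - 532,  -  441,  -  199, - 187, - 156,  -  73, 27, 251,538, 581, 711, 850, 857, 905,952, 959] 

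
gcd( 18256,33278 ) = 14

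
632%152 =24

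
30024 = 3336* 9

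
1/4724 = 1/4724 = 0.00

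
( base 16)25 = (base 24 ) 1D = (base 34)13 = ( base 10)37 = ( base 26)1B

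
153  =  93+60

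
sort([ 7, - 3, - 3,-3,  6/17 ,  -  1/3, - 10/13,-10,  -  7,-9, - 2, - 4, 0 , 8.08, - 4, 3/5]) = [ - 10, - 9,-7 , - 4, - 4 , - 3, - 3, - 3, - 2 , - 10/13, - 1/3,  0,6/17,  3/5, 7, 8.08]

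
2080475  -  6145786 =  - 4065311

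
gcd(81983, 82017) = 1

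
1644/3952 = 411/988 =0.42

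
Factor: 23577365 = 5^1*7^1*673639^1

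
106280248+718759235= 825039483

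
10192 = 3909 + 6283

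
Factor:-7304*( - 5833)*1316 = 2^5 * 7^1*  11^1*19^1*47^1 *83^1*307^1 = 56067169312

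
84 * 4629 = 388836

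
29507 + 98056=127563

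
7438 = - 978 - -8416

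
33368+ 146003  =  179371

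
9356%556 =460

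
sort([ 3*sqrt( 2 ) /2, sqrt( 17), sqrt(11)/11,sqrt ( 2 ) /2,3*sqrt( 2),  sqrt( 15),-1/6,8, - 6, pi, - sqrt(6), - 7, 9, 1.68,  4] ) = [ - 7, - 6, - sqrt( 6 )  , - 1/6,  sqrt(11)/11, sqrt(2)/2,  1.68,  3*sqrt(2)/2,pi, sqrt(15),4, sqrt(17 ),3* sqrt(2 ),8 , 9 ] 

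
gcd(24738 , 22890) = 42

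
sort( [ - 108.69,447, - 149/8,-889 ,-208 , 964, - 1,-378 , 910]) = [-889, - 378, - 208, -108.69, - 149/8,-1, 447, 910,964] 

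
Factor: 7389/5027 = 3^2*11^( - 1 )*457^( -1)*821^1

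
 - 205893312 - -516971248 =311077936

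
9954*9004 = 89625816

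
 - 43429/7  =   -6205 + 6/7 = - 6204.14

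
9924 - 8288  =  1636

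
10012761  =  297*33713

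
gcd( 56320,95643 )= 1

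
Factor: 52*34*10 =2^4*5^1*13^1 * 17^1 =17680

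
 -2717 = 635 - 3352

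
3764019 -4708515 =-944496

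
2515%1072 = 371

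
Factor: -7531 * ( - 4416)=33256896  =  2^6*3^1 *17^1*23^1*443^1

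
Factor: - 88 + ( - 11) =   -  99=   - 3^2 * 11^1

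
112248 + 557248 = 669496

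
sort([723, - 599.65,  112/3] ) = [ - 599.65, 112/3,723 ]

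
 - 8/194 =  - 1 + 93/97 = - 0.04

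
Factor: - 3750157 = -3750157^1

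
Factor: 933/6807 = 311/2269 = 311^1*2269^( - 1 )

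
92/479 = 92/479= 0.19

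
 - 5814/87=-67 + 5/29 =- 66.83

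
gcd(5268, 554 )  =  2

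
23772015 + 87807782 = 111579797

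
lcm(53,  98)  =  5194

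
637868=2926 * 218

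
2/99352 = 1/49676 = 0.00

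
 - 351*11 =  - 3861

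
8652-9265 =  - 613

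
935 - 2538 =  - 1603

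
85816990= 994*86335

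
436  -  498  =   - 62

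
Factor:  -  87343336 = -2^3*10917917^1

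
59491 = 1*59491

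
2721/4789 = 2721/4789=0.57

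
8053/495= 8053/495 = 16.27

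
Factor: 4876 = 2^2* 23^1 * 53^1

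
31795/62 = 512 + 51/62= 512.82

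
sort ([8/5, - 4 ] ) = [  -  4,8/5]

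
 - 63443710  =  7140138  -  70583848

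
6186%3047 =92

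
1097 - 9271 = - 8174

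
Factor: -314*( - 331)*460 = 2^3*5^1*23^1*157^1*331^1 = 47809640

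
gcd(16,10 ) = 2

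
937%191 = 173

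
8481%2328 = 1497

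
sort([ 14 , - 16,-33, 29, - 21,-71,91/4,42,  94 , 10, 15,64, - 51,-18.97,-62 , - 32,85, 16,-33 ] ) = [ - 71, - 62,-51 , - 33,-33, - 32, - 21 ,-18.97,- 16,10, 14, 15, 16, 91/4, 29 , 42,64, 85 , 94] 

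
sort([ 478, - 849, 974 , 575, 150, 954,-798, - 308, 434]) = [ - 849, - 798,-308, 150, 434, 478,575,954,974]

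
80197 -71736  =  8461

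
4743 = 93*51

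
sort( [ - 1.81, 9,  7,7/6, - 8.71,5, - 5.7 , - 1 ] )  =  [ - 8.71, - 5.7, - 1.81, - 1,7/6,5,7, 9]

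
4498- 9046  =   - 4548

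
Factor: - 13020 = - 2^2*3^1 * 5^1*7^1*31^1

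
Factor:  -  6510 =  - 2^1*3^1*5^1*7^1*31^1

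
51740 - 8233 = 43507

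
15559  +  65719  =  81278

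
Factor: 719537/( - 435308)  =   - 2^( - 2)*7^1*13^1 * 7907^1 * 108827^( - 1)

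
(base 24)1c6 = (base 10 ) 870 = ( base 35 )ou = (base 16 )366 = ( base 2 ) 1101100110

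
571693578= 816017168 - 244323590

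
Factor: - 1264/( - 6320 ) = 5^( - 1) = 1/5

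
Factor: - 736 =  - 2^5 * 23^1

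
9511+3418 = 12929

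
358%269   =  89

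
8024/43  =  186 + 26/43 = 186.60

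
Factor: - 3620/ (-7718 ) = 2^1*5^1*17^(-1 ) *181^1*227^ ( - 1 ) = 1810/3859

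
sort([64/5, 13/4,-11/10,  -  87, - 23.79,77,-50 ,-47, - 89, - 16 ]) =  [  -  89, - 87, - 50, - 47, - 23.79, - 16, - 11/10,13/4,64/5,77 ]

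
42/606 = 7/101= 0.07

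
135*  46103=6223905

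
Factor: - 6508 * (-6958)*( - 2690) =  - 2^4*  5^1*7^2*71^1 *269^1*1627^1 = - 121810366160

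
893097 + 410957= 1304054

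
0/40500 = 0 = 0.00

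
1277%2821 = 1277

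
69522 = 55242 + 14280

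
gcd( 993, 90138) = 3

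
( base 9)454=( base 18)12D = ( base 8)565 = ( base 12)271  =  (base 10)373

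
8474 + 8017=16491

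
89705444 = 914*98146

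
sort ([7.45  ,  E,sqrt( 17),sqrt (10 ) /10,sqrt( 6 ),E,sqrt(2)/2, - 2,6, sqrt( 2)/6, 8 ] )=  [- 2, sqrt( 2 )/6,sqrt (10 )/10,sqrt( 2)/2,sqrt( 6 ),  E,E,sqrt( 17 ),6,7.45, 8]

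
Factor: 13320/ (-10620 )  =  -74/59=   - 2^1*37^1*59^ ( - 1 )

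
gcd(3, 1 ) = 1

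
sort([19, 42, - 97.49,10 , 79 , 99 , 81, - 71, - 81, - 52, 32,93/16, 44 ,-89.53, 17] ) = [-97.49, - 89.53, - 81 , - 71, - 52, 93/16,10, 17,19,32 , 42,44,79,81,  99] 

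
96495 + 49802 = 146297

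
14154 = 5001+9153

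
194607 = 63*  3089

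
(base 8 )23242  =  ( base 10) 9890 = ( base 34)8iu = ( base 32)9l2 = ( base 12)5882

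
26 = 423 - 397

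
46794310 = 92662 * 505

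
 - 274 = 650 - 924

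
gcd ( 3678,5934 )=6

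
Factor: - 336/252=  - 4/3 = -2^2*3^ (  -  1) 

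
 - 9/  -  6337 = 9/6337 = 0.00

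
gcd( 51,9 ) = 3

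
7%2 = 1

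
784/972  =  196/243= 0.81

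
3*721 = 2163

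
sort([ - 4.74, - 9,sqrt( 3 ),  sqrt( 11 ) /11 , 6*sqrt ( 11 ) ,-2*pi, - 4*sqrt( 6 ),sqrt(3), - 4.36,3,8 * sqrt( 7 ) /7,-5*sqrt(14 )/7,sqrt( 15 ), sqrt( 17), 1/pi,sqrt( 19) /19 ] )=[ - 4* sqrt( 6 ), - 9,  -  2*pi, - 4.74, - 4.36, - 5*sqrt( 14) /7, sqrt( 19)/19, sqrt(11)/11, 1/pi, sqrt( 3),sqrt(3 ), 3, 8*sqrt( 7)/7, sqrt( 15 ), sqrt( 17) , 6 * sqrt (11 ) ]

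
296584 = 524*566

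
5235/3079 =1 + 2156/3079 = 1.70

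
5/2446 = 5/2446=0.00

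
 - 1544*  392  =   - 605248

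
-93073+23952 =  - 69121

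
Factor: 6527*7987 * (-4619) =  - 7^2*31^1*61^1*107^1 * 149^1*163^1 =- 240793777231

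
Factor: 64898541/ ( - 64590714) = -7210949/7176746=- 2^( - 1)*29^(-1) * 123737^( - 1)*7210949^1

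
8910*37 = 329670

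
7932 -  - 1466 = 9398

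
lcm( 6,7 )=42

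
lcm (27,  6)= 54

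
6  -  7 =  - 1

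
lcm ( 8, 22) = 88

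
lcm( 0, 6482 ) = 0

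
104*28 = 2912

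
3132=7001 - 3869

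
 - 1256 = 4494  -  5750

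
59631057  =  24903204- - 34727853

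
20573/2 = 20573/2 = 10286.50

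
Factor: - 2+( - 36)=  - 38 = - 2^1*19^1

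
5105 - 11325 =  - 6220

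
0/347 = 0 = 0.00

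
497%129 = 110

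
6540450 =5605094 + 935356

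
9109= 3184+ 5925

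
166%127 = 39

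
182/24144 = 91/12072= 0.01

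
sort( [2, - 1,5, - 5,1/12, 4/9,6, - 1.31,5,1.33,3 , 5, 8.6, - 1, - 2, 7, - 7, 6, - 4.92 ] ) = [ - 7 , - 5, - 4.92, - 2,-1.31 , - 1,-1, 1/12, 4/9,1.33,2 , 3 , 5,5,5,6, 6,7 , 8.6]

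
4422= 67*66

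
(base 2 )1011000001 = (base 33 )lc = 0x2C1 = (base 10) 705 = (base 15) 320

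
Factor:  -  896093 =-11^1*81463^1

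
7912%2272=1096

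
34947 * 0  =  0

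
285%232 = 53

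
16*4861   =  77776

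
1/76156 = 1/76156 = 0.00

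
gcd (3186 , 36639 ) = 1593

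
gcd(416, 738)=2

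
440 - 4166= - 3726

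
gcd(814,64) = 2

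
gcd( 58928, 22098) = 7366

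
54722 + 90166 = 144888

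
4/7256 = 1/1814 = 0.00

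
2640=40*66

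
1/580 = 1/580=0.00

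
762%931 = 762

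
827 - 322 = 505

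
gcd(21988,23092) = 92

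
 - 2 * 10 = -20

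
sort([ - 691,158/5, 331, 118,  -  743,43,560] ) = [-743,-691 , 158/5, 43, 118, 331, 560]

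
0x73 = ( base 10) 115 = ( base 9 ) 137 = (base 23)50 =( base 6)311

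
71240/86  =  35620/43= 828.37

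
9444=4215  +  5229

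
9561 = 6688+2873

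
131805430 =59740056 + 72065374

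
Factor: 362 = 2^1*181^1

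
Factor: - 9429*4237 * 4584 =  - 183133885032 = -  2^3 * 3^2*7^1*19^1*191^1*223^1*449^1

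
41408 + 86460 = 127868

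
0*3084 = 0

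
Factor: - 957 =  - 3^1*11^1*29^1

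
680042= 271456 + 408586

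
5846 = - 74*( - 79 ) 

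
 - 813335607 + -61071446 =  - 874407053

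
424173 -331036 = 93137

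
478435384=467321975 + 11113409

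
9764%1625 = 14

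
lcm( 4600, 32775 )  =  262200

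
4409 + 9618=14027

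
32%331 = 32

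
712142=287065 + 425077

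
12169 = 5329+6840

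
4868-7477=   -2609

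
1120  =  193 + 927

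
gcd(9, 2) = 1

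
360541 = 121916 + 238625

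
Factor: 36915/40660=2^(- 2)*3^1*19^( - 1 )*23^1 = 69/76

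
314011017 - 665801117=- 351790100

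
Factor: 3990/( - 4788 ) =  - 5/6 = - 2^ ( - 1 ) * 3^( - 1) * 5^1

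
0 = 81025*0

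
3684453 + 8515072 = 12199525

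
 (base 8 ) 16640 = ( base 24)d40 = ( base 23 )e7h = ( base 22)feg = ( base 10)7584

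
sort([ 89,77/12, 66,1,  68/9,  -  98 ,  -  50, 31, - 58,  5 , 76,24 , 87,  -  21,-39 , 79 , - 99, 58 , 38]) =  [-99, - 98 , - 58,  -  50 , - 39 ,-21,1, 5, 77/12, 68/9,24,31,38, 58,66,  76,79,87, 89] 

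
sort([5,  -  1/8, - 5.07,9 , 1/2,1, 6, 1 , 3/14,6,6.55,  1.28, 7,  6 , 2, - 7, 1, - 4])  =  [ - 7, - 5.07, - 4 , - 1/8, 3/14, 1/2, 1 , 1,1, 1.28,2,5, 6, 6 , 6,6.55,7,  9 ]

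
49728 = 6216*8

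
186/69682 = 93/34841 =0.00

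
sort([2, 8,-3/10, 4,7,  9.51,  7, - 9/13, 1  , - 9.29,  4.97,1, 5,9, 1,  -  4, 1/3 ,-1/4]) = [-9.29, - 4,-9/13,-3/10, - 1/4,1/3, 1, 1,1, 2,4,4.97,5,7, 7,8,9,9.51] 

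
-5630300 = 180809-5811109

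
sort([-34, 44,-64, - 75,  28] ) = [ - 75, - 64,-34,28, 44]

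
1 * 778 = 778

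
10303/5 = 2060 + 3/5 = 2060.60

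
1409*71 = 100039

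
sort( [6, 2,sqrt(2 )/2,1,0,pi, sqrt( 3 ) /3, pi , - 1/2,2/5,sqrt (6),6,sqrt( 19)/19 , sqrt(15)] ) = [ - 1/2, 0, sqrt( 19) /19,2/5,sqrt( 3)/3,sqrt( 2 )/2 , 1,2, sqrt(6), pi,pi,sqrt( 15),6,6 ] 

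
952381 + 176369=1128750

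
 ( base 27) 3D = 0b1011110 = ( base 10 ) 94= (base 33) 2S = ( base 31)31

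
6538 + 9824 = 16362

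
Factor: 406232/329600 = 2^ (  -  4)*5^( - 2)*17^1*29^1 = 493/400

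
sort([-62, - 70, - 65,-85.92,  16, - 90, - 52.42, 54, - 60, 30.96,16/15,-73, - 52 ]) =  [ - 90,-85.92,-73,-70, - 65  , - 62, - 60,-52.42,-52,16/15,  16, 30.96,  54 ] 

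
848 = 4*212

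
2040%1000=40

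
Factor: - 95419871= - 83^1*1149637^1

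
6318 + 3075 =9393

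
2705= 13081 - 10376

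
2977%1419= 139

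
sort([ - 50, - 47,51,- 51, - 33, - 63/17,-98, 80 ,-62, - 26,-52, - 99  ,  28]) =[-99,  -  98, - 62,-52,  -  51,-50,-47 , - 33,  -  26,  -  63/17,28, 51,80]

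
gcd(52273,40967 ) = 1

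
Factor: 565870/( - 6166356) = -2^( - 1) * 3^(-1)*5^1*7^(-2 ) * 71^1 *797^1*10487^(-1 ) = - 282935/3083178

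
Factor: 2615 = 5^1*523^1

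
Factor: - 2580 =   -  2^2*3^1*5^1*43^1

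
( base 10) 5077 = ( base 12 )2b31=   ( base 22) AAH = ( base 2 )1001111010101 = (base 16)13D5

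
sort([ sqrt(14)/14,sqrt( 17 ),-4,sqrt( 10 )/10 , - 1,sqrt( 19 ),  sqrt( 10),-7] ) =[ - 7, - 4, - 1,sqrt( 14 )/14, sqrt( 10)/10, sqrt( 10 ),  sqrt( 17),sqrt( 19 )]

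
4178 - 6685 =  - 2507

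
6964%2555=1854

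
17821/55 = 17821/55   =  324.02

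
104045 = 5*20809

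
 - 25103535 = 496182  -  25599717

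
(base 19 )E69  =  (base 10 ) 5177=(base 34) 4G9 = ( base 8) 12071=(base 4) 1100321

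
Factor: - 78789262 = -2^1*39394631^1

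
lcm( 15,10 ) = 30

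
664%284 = 96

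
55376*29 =1605904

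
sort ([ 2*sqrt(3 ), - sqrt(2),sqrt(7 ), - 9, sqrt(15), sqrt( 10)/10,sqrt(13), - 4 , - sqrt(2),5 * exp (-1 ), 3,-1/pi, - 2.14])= [ - 9, - 4, - 2.14, - sqrt(2), - sqrt(2 ),  -  1/pi , sqrt(10)/10, 5*exp(-1), sqrt( 7),3,2*sqrt(3 ), sqrt(13), sqrt(15 ) ] 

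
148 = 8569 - 8421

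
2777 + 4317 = 7094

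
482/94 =5 + 6/47 = 5.13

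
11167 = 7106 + 4061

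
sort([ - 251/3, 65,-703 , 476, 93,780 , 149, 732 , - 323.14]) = [ - 703, - 323.14,-251/3,65 , 93,149, 476, 732 , 780] 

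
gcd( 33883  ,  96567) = 1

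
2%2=0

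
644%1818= 644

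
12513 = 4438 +8075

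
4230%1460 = 1310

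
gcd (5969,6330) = 1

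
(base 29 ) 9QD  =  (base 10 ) 8336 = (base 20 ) 10gg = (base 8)20220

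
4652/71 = 65 + 37/71 =65.52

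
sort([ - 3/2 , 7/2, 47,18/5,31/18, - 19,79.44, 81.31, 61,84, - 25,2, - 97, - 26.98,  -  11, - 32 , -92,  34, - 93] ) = [ - 97, - 93, - 92 , - 32, - 26.98, - 25, - 19,  -  11,-3/2, 31/18,2 , 7/2,18/5, 34 , 47,61, 79.44,81.31,84 ]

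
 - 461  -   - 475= 14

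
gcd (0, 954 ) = 954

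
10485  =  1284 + 9201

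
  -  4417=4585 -9002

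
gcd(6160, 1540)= 1540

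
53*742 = 39326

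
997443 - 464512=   532931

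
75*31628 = 2372100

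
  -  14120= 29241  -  43361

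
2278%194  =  144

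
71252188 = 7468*9541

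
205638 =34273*6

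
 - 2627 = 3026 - 5653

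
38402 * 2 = 76804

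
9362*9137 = 85540594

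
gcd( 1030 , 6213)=1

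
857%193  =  85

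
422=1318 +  - 896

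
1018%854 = 164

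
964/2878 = 482/1439= 0.33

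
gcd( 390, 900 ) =30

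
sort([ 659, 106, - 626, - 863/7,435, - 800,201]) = [ - 800, - 626, - 863/7,106, 201 , 435, 659 ] 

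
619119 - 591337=27782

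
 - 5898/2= - 2949 =- 2949.00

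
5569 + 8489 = 14058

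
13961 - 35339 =  -  21378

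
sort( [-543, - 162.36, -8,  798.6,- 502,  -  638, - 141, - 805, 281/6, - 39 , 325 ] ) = [ - 805,-638 ,- 543,-502, - 162.36,  -  141, - 39 ,-8,281/6, 325, 798.6]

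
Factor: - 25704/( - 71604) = 14/39  =  2^1 * 3^(-1 )*7^1 * 13^ ( - 1 ) 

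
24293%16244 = 8049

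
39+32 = 71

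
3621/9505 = 3621/9505 = 0.38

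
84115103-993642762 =-909527659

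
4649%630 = 239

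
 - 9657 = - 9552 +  - 105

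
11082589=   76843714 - 65761125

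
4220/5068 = 1055/1267 = 0.83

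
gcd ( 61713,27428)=6857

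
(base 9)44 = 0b101000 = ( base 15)2A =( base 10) 40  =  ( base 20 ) 20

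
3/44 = 3/44 = 0.07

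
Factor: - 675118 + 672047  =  -3071 = - 37^1*83^1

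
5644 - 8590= - 2946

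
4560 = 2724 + 1836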